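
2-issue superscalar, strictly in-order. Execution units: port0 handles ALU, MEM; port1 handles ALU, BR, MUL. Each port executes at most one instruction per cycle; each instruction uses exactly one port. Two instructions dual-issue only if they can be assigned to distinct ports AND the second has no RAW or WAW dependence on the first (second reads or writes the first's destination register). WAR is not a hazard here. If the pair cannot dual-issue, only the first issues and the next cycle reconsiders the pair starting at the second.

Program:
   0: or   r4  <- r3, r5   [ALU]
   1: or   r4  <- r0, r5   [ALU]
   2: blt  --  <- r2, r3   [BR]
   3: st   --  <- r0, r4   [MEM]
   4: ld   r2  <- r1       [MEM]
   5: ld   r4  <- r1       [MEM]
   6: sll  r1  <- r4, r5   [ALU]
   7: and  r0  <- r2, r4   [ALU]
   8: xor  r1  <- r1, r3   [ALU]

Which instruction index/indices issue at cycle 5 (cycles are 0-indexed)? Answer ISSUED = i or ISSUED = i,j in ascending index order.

ISSUED = 6,7

c0: i0 or  WAW r4
c1: i1,i2 or/blt  pair
c2: i3 st  no-port MEM/MEM
c3: i4 ld  no-port MEM/MEM
c4: i5 ld  RAW r4
c5: i6,i7 sll/and  pair
c6: i8 xor  tail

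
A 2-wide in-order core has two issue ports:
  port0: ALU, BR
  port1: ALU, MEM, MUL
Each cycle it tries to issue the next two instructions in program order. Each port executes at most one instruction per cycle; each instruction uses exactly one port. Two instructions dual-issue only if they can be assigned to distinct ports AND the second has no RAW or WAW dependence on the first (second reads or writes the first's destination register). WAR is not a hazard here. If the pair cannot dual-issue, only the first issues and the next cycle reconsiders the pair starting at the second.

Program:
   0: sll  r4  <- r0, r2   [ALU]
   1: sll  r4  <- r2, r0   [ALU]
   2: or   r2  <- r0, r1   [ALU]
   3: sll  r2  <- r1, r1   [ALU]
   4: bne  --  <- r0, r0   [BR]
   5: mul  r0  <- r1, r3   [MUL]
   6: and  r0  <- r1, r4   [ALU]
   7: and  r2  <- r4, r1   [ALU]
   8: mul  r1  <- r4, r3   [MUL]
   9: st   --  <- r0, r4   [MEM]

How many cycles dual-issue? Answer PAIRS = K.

0. sll.ALU @i0  | WAW r4
1. sll.ALU+or.ALU @i1,i2  | 2-wide
2. sll.ALU+bne.BR @i3,i4  | 2-wide
3. mul.MUL @i5  | WAW r0
4. and.ALU+and.ALU @i6,i7  | 2-wide
5. mul.MUL @i8  | no-port MUL/MEM
6. st.MEM @i9  | tail

PAIRS = 3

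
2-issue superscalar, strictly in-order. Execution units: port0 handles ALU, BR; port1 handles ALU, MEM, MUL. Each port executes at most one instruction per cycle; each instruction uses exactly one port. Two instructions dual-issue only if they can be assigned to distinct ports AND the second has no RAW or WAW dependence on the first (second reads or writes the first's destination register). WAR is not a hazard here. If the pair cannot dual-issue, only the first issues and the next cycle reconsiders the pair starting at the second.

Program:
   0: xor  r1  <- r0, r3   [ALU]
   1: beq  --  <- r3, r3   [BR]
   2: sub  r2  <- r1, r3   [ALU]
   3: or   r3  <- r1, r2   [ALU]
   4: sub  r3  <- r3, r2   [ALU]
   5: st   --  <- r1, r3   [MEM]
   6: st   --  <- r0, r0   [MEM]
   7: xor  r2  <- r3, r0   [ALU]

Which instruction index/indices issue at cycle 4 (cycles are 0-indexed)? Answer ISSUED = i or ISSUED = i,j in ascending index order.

#0 head=0: xor;beq i0&i1 2-wide
#1 head=2: sub i2 RAW r2
#2 head=3: or i3 RAW+WAW r3
#3 head=4: sub i4 RAW r3
#4 head=5: st i5 no-port MEM/MEM
#5 head=6: st;xor i6&i7 2-wide

ISSUED = 5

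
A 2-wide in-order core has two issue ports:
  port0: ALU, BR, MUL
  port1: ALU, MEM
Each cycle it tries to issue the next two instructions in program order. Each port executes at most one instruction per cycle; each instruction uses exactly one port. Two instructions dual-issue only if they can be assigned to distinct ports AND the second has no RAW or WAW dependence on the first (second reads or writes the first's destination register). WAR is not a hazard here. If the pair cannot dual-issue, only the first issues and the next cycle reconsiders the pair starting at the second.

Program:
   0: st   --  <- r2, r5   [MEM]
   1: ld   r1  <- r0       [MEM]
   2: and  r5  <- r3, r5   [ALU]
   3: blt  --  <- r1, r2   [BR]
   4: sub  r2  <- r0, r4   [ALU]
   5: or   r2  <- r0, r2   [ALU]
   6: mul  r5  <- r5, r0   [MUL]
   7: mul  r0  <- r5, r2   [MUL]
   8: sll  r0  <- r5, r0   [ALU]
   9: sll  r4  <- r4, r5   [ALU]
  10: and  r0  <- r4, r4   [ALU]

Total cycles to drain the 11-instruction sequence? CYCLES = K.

[0] i0  st  -- no-port MEM/MEM
[1] i1&i2  ld;and  -- dual
[2] i3&i4  blt;sub  -- dual
[3] i5&i6  or;mul  -- dual
[4] i7  mul  -- RAW+WAW r0
[5] i8&i9  sll;sll  -- dual
[6] i10  and  -- tail

CYCLES = 7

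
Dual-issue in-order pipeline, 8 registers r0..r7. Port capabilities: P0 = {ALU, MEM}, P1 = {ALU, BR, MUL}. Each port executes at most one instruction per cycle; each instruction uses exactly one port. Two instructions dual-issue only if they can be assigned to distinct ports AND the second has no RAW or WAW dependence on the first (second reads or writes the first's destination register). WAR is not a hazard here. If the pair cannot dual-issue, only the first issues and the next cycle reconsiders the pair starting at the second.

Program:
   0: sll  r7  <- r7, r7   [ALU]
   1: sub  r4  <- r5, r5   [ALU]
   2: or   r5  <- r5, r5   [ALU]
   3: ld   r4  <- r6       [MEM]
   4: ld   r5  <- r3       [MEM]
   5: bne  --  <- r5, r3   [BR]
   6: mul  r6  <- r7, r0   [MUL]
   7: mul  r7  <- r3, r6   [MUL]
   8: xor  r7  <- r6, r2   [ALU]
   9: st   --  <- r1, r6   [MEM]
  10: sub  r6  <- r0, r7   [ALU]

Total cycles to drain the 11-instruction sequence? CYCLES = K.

  cy0 -> i0,i1 (sll.ALU sub.ALU) dual
  cy1 -> i2,i3 (or.ALU ld.MEM) dual
  cy2 -> i4 (ld.MEM) RAW r5
  cy3 -> i5 (bne.BR) no-port BR/MUL
  cy4 -> i6 (mul.MUL) no-port MUL/MUL
  cy5 -> i7 (mul.MUL) WAW r7
  cy6 -> i8,i9 (xor.ALU st.MEM) dual
  cy7 -> i10 (sub.ALU) tail

CYCLES = 8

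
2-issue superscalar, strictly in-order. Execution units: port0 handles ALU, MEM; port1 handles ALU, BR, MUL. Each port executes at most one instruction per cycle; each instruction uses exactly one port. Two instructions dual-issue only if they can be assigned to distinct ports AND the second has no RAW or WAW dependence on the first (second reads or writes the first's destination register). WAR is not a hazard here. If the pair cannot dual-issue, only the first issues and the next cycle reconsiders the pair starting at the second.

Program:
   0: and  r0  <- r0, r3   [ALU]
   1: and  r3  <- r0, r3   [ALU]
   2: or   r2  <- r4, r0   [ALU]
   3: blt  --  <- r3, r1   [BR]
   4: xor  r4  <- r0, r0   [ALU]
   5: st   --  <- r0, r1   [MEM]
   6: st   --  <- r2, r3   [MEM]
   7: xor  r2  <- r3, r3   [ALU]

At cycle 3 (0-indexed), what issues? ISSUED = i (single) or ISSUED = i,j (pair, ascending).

ISSUED = 5

t=0 i0:and ; RAW r0
t=1 i1&i2:and or ; dual
t=2 i3&i4:blt xor ; dual
t=3 i5:st ; no-port MEM/MEM
t=4 i6&i7:st xor ; dual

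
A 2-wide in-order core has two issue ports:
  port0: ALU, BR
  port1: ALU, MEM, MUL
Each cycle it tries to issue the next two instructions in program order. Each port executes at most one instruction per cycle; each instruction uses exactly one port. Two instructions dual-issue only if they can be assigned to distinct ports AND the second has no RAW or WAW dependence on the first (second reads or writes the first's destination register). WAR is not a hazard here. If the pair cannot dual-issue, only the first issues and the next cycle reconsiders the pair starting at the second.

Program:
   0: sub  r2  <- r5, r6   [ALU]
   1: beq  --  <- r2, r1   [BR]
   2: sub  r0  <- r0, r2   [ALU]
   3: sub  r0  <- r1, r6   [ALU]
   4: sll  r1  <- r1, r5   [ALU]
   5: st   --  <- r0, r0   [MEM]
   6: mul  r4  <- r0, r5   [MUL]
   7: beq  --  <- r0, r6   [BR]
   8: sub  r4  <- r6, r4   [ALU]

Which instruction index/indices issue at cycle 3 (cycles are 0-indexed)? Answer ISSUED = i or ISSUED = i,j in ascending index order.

ISSUED = 5

  cy0 -> i0 (sub.ALU) RAW r2
  cy1 -> i1+i2 (beq.BR sub.ALU) 2-wide
  cy2 -> i3+i4 (sub.ALU sll.ALU) 2-wide
  cy3 -> i5 (st.MEM) no-port MEM/MUL
  cy4 -> i6+i7 (mul.MUL beq.BR) 2-wide
  cy5 -> i8 (sub.ALU) tail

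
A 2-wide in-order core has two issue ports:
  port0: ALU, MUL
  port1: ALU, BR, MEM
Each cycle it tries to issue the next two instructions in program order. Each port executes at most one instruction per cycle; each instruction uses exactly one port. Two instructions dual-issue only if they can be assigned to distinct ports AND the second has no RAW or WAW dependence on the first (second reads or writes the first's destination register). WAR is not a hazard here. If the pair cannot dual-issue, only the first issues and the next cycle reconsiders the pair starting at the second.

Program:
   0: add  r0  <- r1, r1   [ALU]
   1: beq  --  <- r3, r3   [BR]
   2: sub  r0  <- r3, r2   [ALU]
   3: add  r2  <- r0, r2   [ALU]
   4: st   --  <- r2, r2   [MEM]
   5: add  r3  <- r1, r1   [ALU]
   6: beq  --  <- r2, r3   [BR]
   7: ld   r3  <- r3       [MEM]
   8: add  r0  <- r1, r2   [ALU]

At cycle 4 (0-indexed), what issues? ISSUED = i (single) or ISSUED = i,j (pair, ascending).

0. add.ALU/beq.BR @i0&i1  | dual
1. sub.ALU @i2  | RAW r0
2. add.ALU @i3  | RAW r2
3. st.MEM/add.ALU @i4&i5  | dual
4. beq.BR @i6  | no-port BR/MEM
5. ld.MEM/add.ALU @i7&i8  | dual

ISSUED = 6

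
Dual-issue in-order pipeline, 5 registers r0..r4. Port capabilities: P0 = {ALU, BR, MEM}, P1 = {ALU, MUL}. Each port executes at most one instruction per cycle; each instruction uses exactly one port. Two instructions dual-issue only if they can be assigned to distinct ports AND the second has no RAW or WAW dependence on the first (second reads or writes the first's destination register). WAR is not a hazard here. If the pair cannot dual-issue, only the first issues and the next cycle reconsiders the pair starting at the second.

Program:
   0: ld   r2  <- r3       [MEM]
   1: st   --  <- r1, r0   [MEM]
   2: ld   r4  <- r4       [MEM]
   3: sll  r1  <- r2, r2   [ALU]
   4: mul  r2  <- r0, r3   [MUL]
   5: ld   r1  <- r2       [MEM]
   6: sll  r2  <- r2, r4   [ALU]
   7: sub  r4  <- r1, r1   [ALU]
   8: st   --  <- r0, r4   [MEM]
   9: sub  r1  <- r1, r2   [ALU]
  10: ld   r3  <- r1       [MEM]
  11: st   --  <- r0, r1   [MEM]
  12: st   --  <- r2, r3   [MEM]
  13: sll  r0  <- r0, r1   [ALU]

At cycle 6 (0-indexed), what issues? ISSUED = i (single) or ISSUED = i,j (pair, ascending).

ISSUED = 8,9

[0] i0  ld.MEM  -- no-port MEM/MEM
[1] i1  st.MEM  -- no-port MEM/MEM
[2] i2&i3  ld.MEM sll.ALU  -- 2-wide
[3] i4  mul.MUL  -- RAW r2
[4] i5&i6  ld.MEM sll.ALU  -- 2-wide
[5] i7  sub.ALU  -- RAW r4
[6] i8&i9  st.MEM sub.ALU  -- 2-wide
[7] i10  ld.MEM  -- no-port MEM/MEM
[8] i11  st.MEM  -- no-port MEM/MEM
[9] i12&i13  st.MEM sll.ALU  -- 2-wide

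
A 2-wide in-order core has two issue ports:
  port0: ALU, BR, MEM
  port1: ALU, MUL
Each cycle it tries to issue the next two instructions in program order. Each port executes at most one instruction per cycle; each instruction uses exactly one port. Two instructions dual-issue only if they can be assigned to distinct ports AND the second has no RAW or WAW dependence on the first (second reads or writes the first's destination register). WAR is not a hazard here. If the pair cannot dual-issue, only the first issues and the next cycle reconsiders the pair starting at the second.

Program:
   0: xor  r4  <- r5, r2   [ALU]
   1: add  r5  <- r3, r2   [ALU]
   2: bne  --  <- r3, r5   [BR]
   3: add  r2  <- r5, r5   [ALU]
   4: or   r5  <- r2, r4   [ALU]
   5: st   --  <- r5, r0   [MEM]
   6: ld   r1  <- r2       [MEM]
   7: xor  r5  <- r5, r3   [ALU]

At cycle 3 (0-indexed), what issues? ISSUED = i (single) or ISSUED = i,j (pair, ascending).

ISSUED = 5

0. xor.ALU/add.ALU @i0,i1  | dual
1. bne.BR/add.ALU @i2,i3  | dual
2. or.ALU @i4  | RAW r5
3. st.MEM @i5  | no-port MEM/MEM
4. ld.MEM/xor.ALU @i6,i7  | dual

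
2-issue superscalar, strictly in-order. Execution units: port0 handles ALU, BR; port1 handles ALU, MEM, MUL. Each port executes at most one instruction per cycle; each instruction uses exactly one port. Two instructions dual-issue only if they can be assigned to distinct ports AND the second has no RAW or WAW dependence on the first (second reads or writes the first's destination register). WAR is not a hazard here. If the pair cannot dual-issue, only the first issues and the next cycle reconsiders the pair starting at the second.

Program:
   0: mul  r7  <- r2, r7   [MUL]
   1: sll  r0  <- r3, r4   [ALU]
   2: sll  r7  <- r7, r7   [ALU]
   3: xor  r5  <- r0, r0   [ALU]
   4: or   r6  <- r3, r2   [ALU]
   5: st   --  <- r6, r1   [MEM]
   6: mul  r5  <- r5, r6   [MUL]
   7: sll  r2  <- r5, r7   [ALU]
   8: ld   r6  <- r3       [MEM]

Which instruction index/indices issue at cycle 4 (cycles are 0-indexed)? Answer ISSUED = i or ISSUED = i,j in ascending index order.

ISSUED = 6

[0] i0&i1  mul.MUL;sll.ALU  -- dual
[1] i2&i3  sll.ALU;xor.ALU  -- dual
[2] i4  or.ALU  -- RAW r6
[3] i5  st.MEM  -- no-port MEM/MUL
[4] i6  mul.MUL  -- RAW r5
[5] i7&i8  sll.ALU;ld.MEM  -- dual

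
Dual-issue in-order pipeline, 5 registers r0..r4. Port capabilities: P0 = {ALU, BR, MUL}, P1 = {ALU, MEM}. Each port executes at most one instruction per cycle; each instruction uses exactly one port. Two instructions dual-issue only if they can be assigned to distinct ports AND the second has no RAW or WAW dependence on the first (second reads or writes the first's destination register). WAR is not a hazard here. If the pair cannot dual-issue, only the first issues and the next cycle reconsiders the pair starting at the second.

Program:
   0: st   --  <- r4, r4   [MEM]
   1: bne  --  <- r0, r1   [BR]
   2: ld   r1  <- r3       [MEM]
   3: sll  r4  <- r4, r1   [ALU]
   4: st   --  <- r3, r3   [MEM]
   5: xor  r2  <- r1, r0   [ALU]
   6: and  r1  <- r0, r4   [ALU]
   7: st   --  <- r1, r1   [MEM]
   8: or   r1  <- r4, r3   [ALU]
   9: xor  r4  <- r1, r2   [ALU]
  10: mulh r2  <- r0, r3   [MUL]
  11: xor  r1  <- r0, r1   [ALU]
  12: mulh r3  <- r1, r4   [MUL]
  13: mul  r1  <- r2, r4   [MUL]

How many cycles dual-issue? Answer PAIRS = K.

PAIRS = 5

#0 head=0: st bne i0+i1 dual
#1 head=2: ld i2 RAW r1
#2 head=3: sll st i3+i4 dual
#3 head=5: xor and i5+i6 dual
#4 head=7: st or i7+i8 dual
#5 head=9: xor mulh i9+i10 dual
#6 head=11: xor i11 RAW r1
#7 head=12: mulh i12 no-port MUL/MUL
#8 head=13: mul i13 tail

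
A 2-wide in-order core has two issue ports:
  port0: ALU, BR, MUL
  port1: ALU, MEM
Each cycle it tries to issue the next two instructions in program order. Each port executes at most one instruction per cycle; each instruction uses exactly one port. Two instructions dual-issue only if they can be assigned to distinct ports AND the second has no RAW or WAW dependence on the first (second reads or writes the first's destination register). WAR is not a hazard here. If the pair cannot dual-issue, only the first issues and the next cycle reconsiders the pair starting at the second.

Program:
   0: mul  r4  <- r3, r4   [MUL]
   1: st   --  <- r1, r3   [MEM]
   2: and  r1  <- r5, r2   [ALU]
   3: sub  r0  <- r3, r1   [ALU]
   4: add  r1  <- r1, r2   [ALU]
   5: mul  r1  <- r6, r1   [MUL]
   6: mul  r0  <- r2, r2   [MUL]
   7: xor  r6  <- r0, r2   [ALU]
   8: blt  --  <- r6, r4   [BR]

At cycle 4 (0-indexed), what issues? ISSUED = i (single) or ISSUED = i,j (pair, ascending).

ISSUED = 6

[0] i0&i1  mul st  -- 2-wide
[1] i2  and  -- RAW r1
[2] i3&i4  sub add  -- 2-wide
[3] i5  mul  -- no-port MUL/MUL
[4] i6  mul  -- RAW r0
[5] i7  xor  -- RAW r6
[6] i8  blt  -- tail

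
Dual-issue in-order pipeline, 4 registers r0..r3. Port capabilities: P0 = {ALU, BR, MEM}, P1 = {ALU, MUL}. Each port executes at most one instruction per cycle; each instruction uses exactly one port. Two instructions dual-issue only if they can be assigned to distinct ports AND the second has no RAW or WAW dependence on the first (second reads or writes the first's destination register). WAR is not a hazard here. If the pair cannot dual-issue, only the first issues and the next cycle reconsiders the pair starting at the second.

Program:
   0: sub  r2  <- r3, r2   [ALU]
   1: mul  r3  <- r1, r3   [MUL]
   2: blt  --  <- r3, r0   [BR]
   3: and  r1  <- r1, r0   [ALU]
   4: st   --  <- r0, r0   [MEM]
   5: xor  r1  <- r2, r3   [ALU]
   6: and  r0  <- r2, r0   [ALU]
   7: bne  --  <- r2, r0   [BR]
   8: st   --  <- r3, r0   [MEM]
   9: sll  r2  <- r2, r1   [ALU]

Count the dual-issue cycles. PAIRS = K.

PAIRS = 4

t=0 i0&i1:sub;mul ; 2-wide
t=1 i2&i3:blt;and ; 2-wide
t=2 i4&i5:st;xor ; 2-wide
t=3 i6:and ; RAW r0
t=4 i7:bne ; no-port BR/MEM
t=5 i8&i9:st;sll ; 2-wide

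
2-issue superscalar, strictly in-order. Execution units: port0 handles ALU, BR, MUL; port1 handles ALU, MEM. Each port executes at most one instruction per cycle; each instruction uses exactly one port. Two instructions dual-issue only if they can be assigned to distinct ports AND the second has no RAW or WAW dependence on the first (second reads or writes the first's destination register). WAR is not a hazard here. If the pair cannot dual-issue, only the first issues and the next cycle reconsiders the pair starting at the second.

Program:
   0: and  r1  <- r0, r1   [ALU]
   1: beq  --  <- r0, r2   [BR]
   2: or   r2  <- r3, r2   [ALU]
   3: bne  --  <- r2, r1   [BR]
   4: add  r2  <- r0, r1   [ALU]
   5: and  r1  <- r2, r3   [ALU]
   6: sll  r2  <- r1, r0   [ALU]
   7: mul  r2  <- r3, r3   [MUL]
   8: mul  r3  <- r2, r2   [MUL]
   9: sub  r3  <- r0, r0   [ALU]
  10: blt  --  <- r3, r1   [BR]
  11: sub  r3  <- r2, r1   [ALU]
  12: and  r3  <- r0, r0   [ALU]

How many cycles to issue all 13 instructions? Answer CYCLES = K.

[0] i0+i1  and;beq  -- 2-wide
[1] i2  or  -- RAW r2
[2] i3+i4  bne;add  -- 2-wide
[3] i5  and  -- RAW r1
[4] i6  sll  -- WAW r2
[5] i7  mul  -- no-port MUL/MUL
[6] i8  mul  -- WAW r3
[7] i9  sub  -- RAW r3
[8] i10+i11  blt;sub  -- 2-wide
[9] i12  and  -- tail

CYCLES = 10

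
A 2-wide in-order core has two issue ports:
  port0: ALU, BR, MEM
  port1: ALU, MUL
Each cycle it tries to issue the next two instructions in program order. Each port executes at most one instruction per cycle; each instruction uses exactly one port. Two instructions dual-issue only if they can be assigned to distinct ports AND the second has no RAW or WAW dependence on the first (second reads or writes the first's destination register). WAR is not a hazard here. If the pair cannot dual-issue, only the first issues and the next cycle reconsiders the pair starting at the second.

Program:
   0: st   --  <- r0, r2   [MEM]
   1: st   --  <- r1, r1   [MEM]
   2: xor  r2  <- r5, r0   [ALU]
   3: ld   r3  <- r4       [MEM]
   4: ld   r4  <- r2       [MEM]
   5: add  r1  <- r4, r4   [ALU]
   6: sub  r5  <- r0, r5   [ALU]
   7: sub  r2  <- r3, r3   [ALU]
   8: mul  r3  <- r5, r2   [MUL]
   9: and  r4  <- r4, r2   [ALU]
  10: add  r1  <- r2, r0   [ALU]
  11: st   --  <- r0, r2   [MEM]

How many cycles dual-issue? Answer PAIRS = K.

PAIRS = 4

[0] i0  st.MEM  -- no-port MEM/MEM
[1] i1,i2  st.MEM+xor.ALU  -- 2-wide
[2] i3  ld.MEM  -- no-port MEM/MEM
[3] i4  ld.MEM  -- RAW r4
[4] i5,i6  add.ALU+sub.ALU  -- 2-wide
[5] i7  sub.ALU  -- RAW r2
[6] i8,i9  mul.MUL+and.ALU  -- 2-wide
[7] i10,i11  add.ALU+st.MEM  -- 2-wide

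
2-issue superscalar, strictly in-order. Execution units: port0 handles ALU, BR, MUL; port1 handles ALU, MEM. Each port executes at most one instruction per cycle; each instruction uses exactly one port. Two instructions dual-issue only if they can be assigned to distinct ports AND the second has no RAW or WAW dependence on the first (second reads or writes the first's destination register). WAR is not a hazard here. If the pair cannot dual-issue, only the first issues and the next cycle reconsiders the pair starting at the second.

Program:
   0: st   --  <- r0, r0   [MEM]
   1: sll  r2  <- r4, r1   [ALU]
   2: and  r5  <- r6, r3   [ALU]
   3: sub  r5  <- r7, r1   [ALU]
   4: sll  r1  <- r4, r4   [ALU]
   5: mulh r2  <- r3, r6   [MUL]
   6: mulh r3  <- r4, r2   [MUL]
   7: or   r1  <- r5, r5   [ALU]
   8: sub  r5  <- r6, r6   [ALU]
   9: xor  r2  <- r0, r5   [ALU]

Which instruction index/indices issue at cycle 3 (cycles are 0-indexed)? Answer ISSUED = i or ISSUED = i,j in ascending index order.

c0: i0+i1 st;sll  2-wide
c1: i2 and  WAW r5
c2: i3+i4 sub;sll  2-wide
c3: i5 mulh  no-port MUL/MUL
c4: i6+i7 mulh;or  2-wide
c5: i8 sub  RAW r5
c6: i9 xor  tail

ISSUED = 5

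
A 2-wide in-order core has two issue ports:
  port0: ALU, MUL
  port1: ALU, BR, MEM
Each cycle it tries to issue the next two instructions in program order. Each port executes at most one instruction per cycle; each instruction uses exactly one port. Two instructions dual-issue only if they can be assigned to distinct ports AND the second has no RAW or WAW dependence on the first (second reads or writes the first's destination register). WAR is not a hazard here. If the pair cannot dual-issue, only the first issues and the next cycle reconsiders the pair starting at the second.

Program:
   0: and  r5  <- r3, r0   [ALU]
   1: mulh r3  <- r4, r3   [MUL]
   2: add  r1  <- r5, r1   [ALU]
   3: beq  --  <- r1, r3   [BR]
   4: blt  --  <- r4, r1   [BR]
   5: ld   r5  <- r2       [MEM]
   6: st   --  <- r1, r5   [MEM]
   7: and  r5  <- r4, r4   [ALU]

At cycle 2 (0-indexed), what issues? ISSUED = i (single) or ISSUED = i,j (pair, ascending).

ISSUED = 3

[0] i0,i1  and.ALU;mulh.MUL  -- pair
[1] i2  add.ALU  -- RAW r1
[2] i3  beq.BR  -- no-port BR/BR
[3] i4  blt.BR  -- no-port BR/MEM
[4] i5  ld.MEM  -- no-port MEM/MEM
[5] i6,i7  st.MEM;and.ALU  -- pair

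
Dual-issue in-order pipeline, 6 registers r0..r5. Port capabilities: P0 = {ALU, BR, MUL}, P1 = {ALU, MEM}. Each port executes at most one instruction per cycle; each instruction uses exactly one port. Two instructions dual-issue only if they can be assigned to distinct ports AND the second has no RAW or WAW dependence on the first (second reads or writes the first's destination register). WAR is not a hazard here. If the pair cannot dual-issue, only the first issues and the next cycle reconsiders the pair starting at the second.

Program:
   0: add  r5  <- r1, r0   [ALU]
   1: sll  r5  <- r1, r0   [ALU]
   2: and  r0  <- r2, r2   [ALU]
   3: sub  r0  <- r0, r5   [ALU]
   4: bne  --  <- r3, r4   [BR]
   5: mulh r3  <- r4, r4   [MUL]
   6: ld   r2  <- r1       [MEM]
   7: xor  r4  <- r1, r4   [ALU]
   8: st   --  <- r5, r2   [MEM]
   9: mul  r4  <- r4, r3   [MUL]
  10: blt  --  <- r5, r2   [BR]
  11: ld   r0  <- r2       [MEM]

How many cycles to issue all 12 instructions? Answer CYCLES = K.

CYCLES = 7

t=0 i0:add ; WAW r5
t=1 i1/i2:sll;and ; 2-wide
t=2 i3/i4:sub;bne ; 2-wide
t=3 i5/i6:mulh;ld ; 2-wide
t=4 i7/i8:xor;st ; 2-wide
t=5 i9:mul ; no-port MUL/BR
t=6 i10/i11:blt;ld ; 2-wide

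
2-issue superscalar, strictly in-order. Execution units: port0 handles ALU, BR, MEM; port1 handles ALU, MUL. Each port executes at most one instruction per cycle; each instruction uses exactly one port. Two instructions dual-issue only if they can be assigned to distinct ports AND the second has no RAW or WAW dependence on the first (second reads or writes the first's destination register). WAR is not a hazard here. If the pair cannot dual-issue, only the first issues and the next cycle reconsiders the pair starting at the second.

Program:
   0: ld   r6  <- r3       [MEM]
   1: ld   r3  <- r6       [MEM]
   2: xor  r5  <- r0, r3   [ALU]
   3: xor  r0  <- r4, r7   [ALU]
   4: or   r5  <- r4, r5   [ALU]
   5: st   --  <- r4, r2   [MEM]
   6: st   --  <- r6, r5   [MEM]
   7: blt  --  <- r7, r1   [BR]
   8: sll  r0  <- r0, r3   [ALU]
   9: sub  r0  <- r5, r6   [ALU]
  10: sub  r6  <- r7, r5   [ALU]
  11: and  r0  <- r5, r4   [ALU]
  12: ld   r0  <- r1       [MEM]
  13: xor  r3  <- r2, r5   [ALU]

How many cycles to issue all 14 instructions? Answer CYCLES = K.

CYCLES = 9

  cy0 -> i0 (ld) no-port MEM/MEM
  cy1 -> i1 (ld) RAW r3
  cy2 -> i2,i3 (xor xor) pair
  cy3 -> i4,i5 (or st) pair
  cy4 -> i6 (st) no-port MEM/BR
  cy5 -> i7,i8 (blt sll) pair
  cy6 -> i9,i10 (sub sub) pair
  cy7 -> i11 (and) WAW r0
  cy8 -> i12,i13 (ld xor) pair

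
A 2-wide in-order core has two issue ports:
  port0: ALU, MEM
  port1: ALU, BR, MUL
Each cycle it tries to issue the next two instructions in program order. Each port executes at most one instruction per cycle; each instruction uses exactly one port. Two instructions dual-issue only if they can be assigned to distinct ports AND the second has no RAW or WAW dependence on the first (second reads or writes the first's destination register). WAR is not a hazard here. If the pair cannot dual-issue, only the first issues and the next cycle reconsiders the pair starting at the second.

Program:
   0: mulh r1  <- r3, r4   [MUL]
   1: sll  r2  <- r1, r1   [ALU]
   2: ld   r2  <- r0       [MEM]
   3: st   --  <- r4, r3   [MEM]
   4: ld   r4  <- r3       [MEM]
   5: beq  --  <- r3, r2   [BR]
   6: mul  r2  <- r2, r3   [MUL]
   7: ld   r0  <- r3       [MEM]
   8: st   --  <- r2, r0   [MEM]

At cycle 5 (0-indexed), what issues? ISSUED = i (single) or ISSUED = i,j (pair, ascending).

ISSUED = 6,7

0. mulh @i0  | RAW r1
1. sll @i1  | WAW r2
2. ld @i2  | no-port MEM/MEM
3. st @i3  | no-port MEM/MEM
4. ld beq @i4/i5  | dual
5. mul ld @i6/i7  | dual
6. st @i8  | tail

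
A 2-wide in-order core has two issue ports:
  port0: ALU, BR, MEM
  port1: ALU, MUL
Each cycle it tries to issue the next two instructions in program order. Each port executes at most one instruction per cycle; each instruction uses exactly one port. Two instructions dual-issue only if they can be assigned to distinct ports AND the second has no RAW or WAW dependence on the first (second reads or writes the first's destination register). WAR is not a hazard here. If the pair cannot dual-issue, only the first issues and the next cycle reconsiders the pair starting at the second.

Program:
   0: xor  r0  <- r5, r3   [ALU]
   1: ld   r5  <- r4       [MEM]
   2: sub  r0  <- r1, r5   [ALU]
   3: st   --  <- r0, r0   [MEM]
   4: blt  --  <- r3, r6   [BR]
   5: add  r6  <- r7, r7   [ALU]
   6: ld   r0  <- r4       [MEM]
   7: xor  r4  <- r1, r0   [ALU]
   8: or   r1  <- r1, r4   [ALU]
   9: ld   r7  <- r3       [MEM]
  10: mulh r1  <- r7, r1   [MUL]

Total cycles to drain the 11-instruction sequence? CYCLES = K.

CYCLES = 8

  cy0 -> i0+i1 (xor.ALU+ld.MEM) 2-wide
  cy1 -> i2 (sub.ALU) RAW r0
  cy2 -> i3 (st.MEM) no-port MEM/BR
  cy3 -> i4+i5 (blt.BR+add.ALU) 2-wide
  cy4 -> i6 (ld.MEM) RAW r0
  cy5 -> i7 (xor.ALU) RAW r4
  cy6 -> i8+i9 (or.ALU+ld.MEM) 2-wide
  cy7 -> i10 (mulh.MUL) tail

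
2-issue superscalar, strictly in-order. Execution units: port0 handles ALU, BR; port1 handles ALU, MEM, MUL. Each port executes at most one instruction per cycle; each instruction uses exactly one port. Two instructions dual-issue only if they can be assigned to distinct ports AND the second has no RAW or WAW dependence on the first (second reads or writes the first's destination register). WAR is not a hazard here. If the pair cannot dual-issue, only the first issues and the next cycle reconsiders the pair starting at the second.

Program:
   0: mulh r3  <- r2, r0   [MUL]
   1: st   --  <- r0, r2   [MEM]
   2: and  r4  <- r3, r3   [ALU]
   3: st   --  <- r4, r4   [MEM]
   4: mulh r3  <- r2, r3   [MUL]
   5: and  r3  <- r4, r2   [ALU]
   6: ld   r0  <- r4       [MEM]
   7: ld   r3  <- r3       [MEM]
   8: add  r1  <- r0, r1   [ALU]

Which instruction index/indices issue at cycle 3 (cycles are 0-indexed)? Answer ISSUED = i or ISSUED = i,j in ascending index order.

ISSUED = 4

[0] i0  mulh  -- no-port MUL/MEM
[1] i1+i2  st+and  -- pair
[2] i3  st  -- no-port MEM/MUL
[3] i4  mulh  -- WAW r3
[4] i5+i6  and+ld  -- pair
[5] i7+i8  ld+add  -- pair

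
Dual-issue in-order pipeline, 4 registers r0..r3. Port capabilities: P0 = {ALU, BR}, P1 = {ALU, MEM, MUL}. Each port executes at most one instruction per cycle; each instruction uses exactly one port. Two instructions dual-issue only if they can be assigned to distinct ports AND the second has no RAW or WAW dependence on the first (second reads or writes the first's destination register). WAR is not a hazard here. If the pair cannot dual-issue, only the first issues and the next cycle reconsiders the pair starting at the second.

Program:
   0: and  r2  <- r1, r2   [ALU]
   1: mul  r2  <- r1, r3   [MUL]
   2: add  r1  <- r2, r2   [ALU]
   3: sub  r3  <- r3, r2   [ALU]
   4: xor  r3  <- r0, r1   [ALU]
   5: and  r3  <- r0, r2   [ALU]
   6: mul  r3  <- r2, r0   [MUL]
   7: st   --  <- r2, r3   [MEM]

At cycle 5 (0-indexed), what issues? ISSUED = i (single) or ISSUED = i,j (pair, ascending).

[0] i0  and.ALU  -- WAW r2
[1] i1  mul.MUL  -- RAW r2
[2] i2&i3  add.ALU;sub.ALU  -- 2-wide
[3] i4  xor.ALU  -- WAW r3
[4] i5  and.ALU  -- WAW r3
[5] i6  mul.MUL  -- no-port MUL/MEM
[6] i7  st.MEM  -- tail

ISSUED = 6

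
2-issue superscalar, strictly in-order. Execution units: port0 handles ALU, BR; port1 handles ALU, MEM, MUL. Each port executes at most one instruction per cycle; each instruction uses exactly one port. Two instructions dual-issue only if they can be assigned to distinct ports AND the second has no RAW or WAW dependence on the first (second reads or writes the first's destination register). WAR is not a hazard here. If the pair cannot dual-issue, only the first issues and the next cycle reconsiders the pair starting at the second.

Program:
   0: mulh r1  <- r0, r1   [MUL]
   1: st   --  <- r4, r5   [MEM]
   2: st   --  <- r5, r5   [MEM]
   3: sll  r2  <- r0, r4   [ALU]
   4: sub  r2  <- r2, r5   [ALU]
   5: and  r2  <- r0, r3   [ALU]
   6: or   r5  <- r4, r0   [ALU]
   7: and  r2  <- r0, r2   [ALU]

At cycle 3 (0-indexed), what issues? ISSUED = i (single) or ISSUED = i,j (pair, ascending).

t=0 i0:mulh ; no-port MUL/MEM
t=1 i1:st ; no-port MEM/MEM
t=2 i2+i3:st+sll ; dual
t=3 i4:sub ; WAW r2
t=4 i5+i6:and+or ; dual
t=5 i7:and ; tail

ISSUED = 4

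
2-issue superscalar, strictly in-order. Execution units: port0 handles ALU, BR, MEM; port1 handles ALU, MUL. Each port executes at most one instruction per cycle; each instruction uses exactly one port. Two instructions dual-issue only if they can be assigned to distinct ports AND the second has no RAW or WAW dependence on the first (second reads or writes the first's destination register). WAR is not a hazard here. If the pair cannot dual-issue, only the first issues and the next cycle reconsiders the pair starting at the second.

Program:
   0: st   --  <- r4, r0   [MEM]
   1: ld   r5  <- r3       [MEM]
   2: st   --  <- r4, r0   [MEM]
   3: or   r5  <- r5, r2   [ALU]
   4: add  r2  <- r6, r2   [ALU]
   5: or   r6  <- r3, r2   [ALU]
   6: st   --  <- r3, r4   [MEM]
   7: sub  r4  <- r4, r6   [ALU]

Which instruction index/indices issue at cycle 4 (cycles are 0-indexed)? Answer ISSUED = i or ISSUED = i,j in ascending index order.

ISSUED = 5,6

#0 head=0: st.MEM i0 no-port MEM/MEM
#1 head=1: ld.MEM i1 no-port MEM/MEM
#2 head=2: st.MEM/or.ALU i2+i3 2-wide
#3 head=4: add.ALU i4 RAW r2
#4 head=5: or.ALU/st.MEM i5+i6 2-wide
#5 head=7: sub.ALU i7 tail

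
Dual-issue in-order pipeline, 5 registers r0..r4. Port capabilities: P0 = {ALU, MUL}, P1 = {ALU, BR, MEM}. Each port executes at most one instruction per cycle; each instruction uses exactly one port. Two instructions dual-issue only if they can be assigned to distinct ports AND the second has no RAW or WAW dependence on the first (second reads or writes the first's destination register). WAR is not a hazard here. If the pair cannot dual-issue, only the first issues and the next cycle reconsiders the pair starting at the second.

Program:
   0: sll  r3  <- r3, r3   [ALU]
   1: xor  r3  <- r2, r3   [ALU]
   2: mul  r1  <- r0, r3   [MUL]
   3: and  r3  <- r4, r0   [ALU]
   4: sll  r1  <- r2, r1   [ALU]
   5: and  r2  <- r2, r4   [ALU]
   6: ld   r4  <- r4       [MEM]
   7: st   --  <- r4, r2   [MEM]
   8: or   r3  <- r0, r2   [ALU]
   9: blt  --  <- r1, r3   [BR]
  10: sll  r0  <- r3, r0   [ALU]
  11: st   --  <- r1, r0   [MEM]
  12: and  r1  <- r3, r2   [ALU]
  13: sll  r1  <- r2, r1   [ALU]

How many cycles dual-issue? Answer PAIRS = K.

PAIRS = 5

  cy0 -> i0 (sll) RAW+WAW r3
  cy1 -> i1 (xor) RAW r3
  cy2 -> i2&i3 (mul/and) dual
  cy3 -> i4&i5 (sll/and) dual
  cy4 -> i6 (ld) no-port MEM/MEM
  cy5 -> i7&i8 (st/or) dual
  cy6 -> i9&i10 (blt/sll) dual
  cy7 -> i11&i12 (st/and) dual
  cy8 -> i13 (sll) tail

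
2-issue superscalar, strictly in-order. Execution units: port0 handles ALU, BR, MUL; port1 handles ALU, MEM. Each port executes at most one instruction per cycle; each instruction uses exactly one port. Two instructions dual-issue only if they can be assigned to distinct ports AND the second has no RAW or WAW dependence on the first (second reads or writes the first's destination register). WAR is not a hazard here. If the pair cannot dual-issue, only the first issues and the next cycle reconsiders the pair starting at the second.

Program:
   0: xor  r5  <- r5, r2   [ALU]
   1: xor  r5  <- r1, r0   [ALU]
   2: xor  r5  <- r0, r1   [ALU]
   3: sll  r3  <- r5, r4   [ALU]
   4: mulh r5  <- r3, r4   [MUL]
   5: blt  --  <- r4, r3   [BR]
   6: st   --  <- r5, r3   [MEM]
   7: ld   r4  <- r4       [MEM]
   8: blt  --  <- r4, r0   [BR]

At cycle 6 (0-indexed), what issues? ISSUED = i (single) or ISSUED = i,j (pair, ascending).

ISSUED = 7

c0: i0 xor.ALU  WAW r5
c1: i1 xor.ALU  WAW r5
c2: i2 xor.ALU  RAW r5
c3: i3 sll.ALU  RAW r3
c4: i4 mulh.MUL  no-port MUL/BR
c5: i5&i6 blt.BR;st.MEM  2-wide
c6: i7 ld.MEM  RAW r4
c7: i8 blt.BR  tail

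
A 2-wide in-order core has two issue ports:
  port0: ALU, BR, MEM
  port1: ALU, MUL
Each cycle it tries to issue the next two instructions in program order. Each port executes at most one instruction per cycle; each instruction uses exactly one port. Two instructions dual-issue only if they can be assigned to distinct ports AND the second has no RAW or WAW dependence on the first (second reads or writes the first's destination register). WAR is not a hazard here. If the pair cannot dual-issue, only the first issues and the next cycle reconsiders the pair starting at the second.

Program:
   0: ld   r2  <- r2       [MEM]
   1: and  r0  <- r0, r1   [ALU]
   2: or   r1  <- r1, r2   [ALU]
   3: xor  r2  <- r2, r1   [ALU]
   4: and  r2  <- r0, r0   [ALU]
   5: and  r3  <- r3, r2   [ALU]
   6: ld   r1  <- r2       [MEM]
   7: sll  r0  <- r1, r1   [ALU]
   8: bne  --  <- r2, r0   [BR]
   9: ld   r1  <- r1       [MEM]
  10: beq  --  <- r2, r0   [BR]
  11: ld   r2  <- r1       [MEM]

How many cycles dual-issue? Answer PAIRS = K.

PAIRS = 2

t=0 i0&i1:ld.MEM;and.ALU ; dual
t=1 i2:or.ALU ; RAW r1
t=2 i3:xor.ALU ; WAW r2
t=3 i4:and.ALU ; RAW r2
t=4 i5&i6:and.ALU;ld.MEM ; dual
t=5 i7:sll.ALU ; RAW r0
t=6 i8:bne.BR ; no-port BR/MEM
t=7 i9:ld.MEM ; no-port MEM/BR
t=8 i10:beq.BR ; no-port BR/MEM
t=9 i11:ld.MEM ; tail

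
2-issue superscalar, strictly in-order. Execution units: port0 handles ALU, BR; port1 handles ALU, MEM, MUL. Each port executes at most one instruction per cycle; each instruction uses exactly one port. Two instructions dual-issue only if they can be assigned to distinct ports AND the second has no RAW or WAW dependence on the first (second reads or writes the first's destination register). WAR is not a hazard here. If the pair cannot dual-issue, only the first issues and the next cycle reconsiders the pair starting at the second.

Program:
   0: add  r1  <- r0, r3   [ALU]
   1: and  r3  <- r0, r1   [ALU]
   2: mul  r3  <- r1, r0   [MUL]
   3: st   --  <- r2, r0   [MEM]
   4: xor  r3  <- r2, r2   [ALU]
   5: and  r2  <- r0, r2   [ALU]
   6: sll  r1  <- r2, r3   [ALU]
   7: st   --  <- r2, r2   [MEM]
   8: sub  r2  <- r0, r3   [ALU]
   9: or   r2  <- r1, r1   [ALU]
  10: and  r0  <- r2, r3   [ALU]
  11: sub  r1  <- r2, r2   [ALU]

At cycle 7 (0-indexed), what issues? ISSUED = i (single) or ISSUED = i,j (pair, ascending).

[0] i0  add.ALU  -- RAW r1
[1] i1  and.ALU  -- WAW r3
[2] i2  mul.MUL  -- no-port MUL/MEM
[3] i3/i4  st.MEM;xor.ALU  -- 2-wide
[4] i5  and.ALU  -- RAW r2
[5] i6/i7  sll.ALU;st.MEM  -- 2-wide
[6] i8  sub.ALU  -- WAW r2
[7] i9  or.ALU  -- RAW r2
[8] i10/i11  and.ALU;sub.ALU  -- 2-wide

ISSUED = 9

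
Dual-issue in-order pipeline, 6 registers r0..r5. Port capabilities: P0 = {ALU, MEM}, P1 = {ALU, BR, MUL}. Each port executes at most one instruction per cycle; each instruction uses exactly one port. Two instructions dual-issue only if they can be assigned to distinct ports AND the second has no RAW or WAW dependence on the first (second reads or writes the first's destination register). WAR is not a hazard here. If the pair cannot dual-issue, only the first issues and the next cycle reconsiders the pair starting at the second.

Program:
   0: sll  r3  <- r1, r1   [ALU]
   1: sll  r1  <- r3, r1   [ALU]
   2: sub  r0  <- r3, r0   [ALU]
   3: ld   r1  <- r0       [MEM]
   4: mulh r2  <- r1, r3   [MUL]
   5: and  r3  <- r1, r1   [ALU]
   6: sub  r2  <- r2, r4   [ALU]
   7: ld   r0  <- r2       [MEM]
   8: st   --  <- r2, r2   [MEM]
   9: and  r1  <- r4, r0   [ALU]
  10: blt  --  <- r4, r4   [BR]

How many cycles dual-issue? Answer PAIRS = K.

PAIRS = 3

#0 head=0: sll.ALU i0 RAW r3
#1 head=1: sll.ALU/sub.ALU i1+i2 2-wide
#2 head=3: ld.MEM i3 RAW r1
#3 head=4: mulh.MUL/and.ALU i4+i5 2-wide
#4 head=6: sub.ALU i6 RAW r2
#5 head=7: ld.MEM i7 no-port MEM/MEM
#6 head=8: st.MEM/and.ALU i8+i9 2-wide
#7 head=10: blt.BR i10 tail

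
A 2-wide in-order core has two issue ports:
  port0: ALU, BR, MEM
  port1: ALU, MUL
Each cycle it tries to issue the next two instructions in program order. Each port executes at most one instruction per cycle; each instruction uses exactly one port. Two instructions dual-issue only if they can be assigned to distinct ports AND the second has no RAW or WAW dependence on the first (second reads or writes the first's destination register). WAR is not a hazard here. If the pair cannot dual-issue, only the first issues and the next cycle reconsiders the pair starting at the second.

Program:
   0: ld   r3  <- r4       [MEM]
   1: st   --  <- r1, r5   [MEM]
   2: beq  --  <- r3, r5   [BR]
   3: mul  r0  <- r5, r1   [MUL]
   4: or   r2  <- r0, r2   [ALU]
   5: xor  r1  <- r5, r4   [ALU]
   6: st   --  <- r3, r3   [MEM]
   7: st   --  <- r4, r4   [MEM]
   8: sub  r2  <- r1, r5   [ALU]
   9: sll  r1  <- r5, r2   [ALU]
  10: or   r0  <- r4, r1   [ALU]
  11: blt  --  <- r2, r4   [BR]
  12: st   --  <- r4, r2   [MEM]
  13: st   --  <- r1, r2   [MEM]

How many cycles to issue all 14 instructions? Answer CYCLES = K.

#0 head=0: ld.MEM i0 no-port MEM/MEM
#1 head=1: st.MEM i1 no-port MEM/BR
#2 head=2: beq.BR;mul.MUL i2/i3 pair
#3 head=4: or.ALU;xor.ALU i4/i5 pair
#4 head=6: st.MEM i6 no-port MEM/MEM
#5 head=7: st.MEM;sub.ALU i7/i8 pair
#6 head=9: sll.ALU i9 RAW r1
#7 head=10: or.ALU;blt.BR i10/i11 pair
#8 head=12: st.MEM i12 no-port MEM/MEM
#9 head=13: st.MEM i13 tail

CYCLES = 10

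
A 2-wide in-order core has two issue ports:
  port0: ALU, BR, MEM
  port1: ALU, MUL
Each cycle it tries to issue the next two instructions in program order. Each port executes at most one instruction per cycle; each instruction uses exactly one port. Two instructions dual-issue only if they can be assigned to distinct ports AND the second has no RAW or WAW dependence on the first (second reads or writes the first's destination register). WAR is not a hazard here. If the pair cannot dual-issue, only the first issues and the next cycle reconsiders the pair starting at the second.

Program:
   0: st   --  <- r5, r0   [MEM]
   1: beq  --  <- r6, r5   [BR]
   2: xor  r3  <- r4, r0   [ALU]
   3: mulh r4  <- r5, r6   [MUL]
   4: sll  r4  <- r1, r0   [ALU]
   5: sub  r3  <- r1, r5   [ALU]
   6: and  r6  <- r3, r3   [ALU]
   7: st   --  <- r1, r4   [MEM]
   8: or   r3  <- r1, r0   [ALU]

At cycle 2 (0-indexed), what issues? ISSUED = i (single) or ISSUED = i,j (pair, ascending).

ISSUED = 3

[0] i0  st.MEM  -- no-port MEM/BR
[1] i1,i2  beq.BR;xor.ALU  -- 2-wide
[2] i3  mulh.MUL  -- WAW r4
[3] i4,i5  sll.ALU;sub.ALU  -- 2-wide
[4] i6,i7  and.ALU;st.MEM  -- 2-wide
[5] i8  or.ALU  -- tail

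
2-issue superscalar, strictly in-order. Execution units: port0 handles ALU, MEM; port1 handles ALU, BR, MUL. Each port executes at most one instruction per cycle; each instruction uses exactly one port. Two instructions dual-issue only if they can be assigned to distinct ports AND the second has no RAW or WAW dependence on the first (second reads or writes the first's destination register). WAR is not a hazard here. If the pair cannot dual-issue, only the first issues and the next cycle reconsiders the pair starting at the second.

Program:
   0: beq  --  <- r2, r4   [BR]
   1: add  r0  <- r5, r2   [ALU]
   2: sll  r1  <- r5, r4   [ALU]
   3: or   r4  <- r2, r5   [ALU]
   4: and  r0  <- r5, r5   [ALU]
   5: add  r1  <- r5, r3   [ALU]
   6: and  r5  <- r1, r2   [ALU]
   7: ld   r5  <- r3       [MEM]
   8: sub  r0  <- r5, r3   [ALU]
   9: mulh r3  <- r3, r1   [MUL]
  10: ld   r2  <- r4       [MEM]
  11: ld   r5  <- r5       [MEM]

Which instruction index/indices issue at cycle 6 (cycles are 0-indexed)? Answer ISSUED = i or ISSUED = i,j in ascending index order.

ISSUED = 10

[0] i0,i1  beq.BR;add.ALU  -- dual
[1] i2,i3  sll.ALU;or.ALU  -- dual
[2] i4,i5  and.ALU;add.ALU  -- dual
[3] i6  and.ALU  -- WAW r5
[4] i7  ld.MEM  -- RAW r5
[5] i8,i9  sub.ALU;mulh.MUL  -- dual
[6] i10  ld.MEM  -- no-port MEM/MEM
[7] i11  ld.MEM  -- tail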